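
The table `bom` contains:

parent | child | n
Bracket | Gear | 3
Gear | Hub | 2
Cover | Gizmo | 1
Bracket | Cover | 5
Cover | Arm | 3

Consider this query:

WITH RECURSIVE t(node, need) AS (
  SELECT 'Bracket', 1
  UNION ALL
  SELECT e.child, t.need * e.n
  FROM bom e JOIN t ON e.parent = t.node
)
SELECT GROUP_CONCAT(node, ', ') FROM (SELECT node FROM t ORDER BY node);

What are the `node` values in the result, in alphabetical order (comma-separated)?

Base: (Bracket, need=1).
Iteration 1: components of {Bracket} -> Cover = 1*5 = 5, Gear = 1*3 = 3.
Iteration 2: components of {Cover,Gear} -> Arm = 5*3 = 15, Gizmo = 5*1 = 5, Hub = 3*2 = 6.
Iteration 3: no further components; recursion stops.

Arm, Bracket, Cover, Gear, Gizmo, Hub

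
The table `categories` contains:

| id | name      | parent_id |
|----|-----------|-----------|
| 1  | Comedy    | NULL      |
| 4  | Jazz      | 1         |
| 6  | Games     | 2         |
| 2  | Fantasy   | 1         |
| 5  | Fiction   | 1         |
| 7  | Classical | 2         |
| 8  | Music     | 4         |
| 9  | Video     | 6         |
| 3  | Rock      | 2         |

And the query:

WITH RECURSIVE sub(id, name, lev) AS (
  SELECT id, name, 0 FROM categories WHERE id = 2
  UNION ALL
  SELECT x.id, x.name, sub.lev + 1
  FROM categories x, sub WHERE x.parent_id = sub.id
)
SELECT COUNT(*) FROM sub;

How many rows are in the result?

Base: id=2 (Fantasy) at lev 0.
Iteration 1: rows with parent_id in {2} -> Rock (id 3, lev 1), Games (id 6, lev 1), Classical (id 7, lev 1).
Iteration 2: rows with parent_id in {3,6,7} -> Video (id 9, lev 2).
Iteration 3: no rows with parent_id in {9}; recursion stops.
Total rows emitted: 5.

5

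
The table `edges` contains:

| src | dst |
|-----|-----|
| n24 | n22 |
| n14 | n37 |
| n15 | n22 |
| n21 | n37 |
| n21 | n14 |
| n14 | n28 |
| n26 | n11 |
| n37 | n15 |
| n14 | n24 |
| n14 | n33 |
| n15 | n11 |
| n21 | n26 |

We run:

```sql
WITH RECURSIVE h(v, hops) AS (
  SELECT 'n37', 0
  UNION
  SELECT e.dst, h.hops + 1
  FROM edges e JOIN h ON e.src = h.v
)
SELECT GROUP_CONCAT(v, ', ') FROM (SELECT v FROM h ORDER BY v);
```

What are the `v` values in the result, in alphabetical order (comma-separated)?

Base: (n37, hops=0).
Iteration 1: edges from {n37} -> (n15, hops=1).
Iteration 2: edges from {n15} -> (n11, hops=2), (n22, hops=2).
Iteration 3: no outgoing edges from {n11,n22}; recursion stops.

n11, n15, n22, n37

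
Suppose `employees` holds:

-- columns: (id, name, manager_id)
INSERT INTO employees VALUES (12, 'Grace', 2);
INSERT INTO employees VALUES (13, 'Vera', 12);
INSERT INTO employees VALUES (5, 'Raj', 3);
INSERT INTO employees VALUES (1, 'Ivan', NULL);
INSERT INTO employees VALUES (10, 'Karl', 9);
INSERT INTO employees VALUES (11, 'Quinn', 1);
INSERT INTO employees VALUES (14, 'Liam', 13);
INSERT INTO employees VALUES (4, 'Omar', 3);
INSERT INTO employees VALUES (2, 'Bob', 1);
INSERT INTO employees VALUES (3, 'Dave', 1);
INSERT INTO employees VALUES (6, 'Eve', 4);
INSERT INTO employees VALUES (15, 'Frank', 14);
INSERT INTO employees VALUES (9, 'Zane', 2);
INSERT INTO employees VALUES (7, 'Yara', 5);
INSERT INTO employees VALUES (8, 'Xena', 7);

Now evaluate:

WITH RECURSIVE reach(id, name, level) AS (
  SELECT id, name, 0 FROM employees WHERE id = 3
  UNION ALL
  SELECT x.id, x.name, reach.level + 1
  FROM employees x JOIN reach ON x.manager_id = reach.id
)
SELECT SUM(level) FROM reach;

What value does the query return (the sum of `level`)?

Base: id=3 (Dave) at level 0.
Iteration 1: rows with manager_id in {3} -> Omar (id 4, level 1), Raj (id 5, level 1).
Iteration 2: rows with manager_id in {4,5} -> Eve (id 6, level 2), Yara (id 7, level 2).
Iteration 3: rows with manager_id in {6,7} -> Xena (id 8, level 3).
Iteration 4: no rows with manager_id in {8}; recursion stops.
SUM(level) = 0 + 1 + 1 + 2 + 2 + 3 = 9.

9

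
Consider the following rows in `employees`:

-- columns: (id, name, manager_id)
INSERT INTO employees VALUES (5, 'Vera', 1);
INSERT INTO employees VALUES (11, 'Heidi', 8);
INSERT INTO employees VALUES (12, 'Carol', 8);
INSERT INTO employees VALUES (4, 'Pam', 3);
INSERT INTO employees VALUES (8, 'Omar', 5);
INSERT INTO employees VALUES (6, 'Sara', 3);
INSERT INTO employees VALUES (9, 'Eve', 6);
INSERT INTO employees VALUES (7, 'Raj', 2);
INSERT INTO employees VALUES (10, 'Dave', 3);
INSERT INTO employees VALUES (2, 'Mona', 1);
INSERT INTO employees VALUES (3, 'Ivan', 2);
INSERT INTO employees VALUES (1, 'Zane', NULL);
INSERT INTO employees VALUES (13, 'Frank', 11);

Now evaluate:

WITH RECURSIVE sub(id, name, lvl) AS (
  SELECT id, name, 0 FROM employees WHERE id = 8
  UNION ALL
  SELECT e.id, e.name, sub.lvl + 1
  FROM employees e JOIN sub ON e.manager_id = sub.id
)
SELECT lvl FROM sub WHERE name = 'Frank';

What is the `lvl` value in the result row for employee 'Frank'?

2

Base: id=8 (Omar) at lvl 0.
Iteration 1: rows with manager_id in {8} -> Heidi (id 11, lvl 1), Carol (id 12, lvl 1).
Iteration 2: rows with manager_id in {11,12} -> Frank (id 13, lvl 2).
Iteration 3: no rows with manager_id in {13}; recursion stops.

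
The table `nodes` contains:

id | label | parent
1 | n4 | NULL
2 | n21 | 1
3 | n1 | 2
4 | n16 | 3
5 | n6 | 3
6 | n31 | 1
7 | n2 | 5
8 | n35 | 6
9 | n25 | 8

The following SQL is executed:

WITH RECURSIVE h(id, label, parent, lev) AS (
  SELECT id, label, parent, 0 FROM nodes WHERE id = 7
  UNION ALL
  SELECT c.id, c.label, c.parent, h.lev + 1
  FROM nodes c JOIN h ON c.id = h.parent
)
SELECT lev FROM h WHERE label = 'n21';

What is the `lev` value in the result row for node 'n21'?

Base: id=7 (n2), parent=5, lev 0.
Iteration 1: join on id=5 -> n6 (id 5, parent=3, lev 1).
Iteration 2: join on id=3 -> n1 (id 3, parent=2, lev 2).
Iteration 3: join on id=2 -> n21 (id 2, parent=1, lev 3).
Iteration 4: join on id=1 -> n4 (id 1, parent=NULL, lev 4).
Iteration 5: parent is NULL; no match; recursion stops.

3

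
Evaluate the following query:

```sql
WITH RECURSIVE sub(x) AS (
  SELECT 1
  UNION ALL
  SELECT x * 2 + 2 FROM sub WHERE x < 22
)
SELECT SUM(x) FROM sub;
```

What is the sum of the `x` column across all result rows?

37

Base: x=1.
Iteration 1: 1 < 22 holds -> x = 1 * 2 + 2 = 4.
Iteration 2: 4 < 22 holds -> x = 4 * 2 + 2 = 10.
Iteration 3: 10 < 22 holds -> x = 10 * 2 + 2 = 22.
Iteration 4: 22 < 22 fails; recursion stops.
SUM(x) = 1 + 4 + 10 + 22 = 37.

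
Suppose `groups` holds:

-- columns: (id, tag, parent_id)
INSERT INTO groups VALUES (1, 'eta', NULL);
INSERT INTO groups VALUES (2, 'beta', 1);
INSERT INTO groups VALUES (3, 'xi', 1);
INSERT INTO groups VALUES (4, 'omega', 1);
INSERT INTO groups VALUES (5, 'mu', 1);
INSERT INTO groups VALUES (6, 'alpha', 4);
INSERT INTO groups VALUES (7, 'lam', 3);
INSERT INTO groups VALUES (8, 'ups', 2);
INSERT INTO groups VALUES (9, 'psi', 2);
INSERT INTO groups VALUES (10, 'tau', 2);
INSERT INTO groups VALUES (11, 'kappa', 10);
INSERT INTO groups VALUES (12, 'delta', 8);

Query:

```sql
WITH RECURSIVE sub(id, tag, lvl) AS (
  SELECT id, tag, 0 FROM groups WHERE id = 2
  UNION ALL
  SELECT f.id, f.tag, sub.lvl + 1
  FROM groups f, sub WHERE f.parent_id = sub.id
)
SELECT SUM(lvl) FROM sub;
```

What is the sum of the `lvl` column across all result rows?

7

Base: id=2 (beta) at lvl 0.
Iteration 1: rows with parent_id in {2} -> ups (id 8, lvl 1), psi (id 9, lvl 1), tau (id 10, lvl 1).
Iteration 2: rows with parent_id in {8,9,10} -> kappa (id 11, lvl 2), delta (id 12, lvl 2).
Iteration 3: no rows with parent_id in {11,12}; recursion stops.
SUM(lvl) = 0 + 1 + 1 + 1 + 2 + 2 = 7.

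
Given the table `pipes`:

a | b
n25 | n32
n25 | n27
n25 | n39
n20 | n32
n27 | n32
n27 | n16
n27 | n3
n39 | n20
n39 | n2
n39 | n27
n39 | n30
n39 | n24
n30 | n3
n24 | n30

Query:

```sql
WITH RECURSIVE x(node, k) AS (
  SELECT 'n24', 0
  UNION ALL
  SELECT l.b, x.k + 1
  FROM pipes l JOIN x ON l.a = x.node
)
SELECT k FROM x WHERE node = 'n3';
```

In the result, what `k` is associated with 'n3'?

2

Base: (n24, k=0).
Iteration 1: edges from {n24} -> (n30, k=1).
Iteration 2: edges from {n30} -> (n3, k=2).
Iteration 3: no outgoing edges from {n3}; recursion stops.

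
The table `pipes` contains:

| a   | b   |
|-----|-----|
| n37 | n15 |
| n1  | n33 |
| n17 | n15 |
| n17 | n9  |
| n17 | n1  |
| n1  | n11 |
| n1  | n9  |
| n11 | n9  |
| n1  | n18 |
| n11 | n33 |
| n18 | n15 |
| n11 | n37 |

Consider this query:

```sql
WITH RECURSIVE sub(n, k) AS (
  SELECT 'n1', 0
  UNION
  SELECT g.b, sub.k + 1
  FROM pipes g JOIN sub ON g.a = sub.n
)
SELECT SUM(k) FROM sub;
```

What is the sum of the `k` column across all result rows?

Base: (n1, k=0).
Iteration 1: edges from {n1} -> (n11, k=1), (n18, k=1), (n33, k=1), (n9, k=1).
Iteration 2: edges from {n11,n18,n33,n9} -> (n15, k=2), (n33, k=2), (n37, k=2), (n9, k=2).
Iteration 3: edges from {n15,n33,n37,n9} -> (n15, k=3).
Iteration 4: no outgoing edges from {n15}; recursion stops.
SUM(k) = 0 + 1 + 1 + 1 + 1 + 2 + 2 + 2 + 2 + 3 = 15.

15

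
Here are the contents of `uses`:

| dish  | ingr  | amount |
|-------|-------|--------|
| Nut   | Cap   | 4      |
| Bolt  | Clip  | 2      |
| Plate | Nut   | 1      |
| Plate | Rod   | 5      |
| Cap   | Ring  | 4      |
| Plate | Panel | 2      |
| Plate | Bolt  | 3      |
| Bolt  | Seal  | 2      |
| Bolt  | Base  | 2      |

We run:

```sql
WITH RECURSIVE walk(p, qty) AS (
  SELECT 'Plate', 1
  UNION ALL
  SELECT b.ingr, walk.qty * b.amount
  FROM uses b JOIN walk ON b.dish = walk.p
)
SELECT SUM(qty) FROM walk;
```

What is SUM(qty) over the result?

50

Base: (Plate, qty=1).
Iteration 1: components of {Plate} -> Bolt = 1*3 = 3, Nut = 1*1 = 1, Panel = 1*2 = 2, Rod = 1*5 = 5.
Iteration 2: components of {Bolt,Nut,Panel,Rod} -> Base = 3*2 = 6, Cap = 1*4 = 4, Clip = 3*2 = 6, Seal = 3*2 = 6.
Iteration 3: components of {Base,Cap,Clip,Seal} -> Ring = 4*4 = 16.
Iteration 4: no further components; recursion stops.
SUM(qty) = 1 + 1 + 5 + 2 + 3 + 4 + 6 + 6 + 6 + 16 = 50.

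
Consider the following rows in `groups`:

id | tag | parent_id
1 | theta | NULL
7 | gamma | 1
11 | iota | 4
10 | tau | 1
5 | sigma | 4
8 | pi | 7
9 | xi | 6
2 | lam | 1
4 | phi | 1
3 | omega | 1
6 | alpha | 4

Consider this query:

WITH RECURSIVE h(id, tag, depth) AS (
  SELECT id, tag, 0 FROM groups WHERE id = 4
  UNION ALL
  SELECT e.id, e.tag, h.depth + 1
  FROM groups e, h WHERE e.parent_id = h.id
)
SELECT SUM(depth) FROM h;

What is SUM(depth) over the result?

5

Base: id=4 (phi) at depth 0.
Iteration 1: rows with parent_id in {4} -> sigma (id 5, depth 1), alpha (id 6, depth 1), iota (id 11, depth 1).
Iteration 2: rows with parent_id in {5,6,11} -> xi (id 9, depth 2).
Iteration 3: no rows with parent_id in {9}; recursion stops.
SUM(depth) = 0 + 1 + 1 + 1 + 2 = 5.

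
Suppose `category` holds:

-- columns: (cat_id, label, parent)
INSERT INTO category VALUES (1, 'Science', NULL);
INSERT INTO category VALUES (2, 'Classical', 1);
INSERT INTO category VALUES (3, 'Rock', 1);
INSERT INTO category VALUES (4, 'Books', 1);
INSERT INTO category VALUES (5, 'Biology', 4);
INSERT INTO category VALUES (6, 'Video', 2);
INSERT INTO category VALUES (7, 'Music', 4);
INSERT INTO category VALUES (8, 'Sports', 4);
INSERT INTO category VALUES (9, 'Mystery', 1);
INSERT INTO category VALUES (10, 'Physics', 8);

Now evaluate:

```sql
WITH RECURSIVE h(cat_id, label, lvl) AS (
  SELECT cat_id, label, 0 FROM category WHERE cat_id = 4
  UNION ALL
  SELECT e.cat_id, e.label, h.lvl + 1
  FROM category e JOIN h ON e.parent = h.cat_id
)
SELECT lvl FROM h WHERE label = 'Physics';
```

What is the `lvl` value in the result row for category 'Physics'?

Base: cat_id=4 (Books) at lvl 0.
Iteration 1: rows with parent in {4} -> Biology (id 5, lvl 1), Music (id 7, lvl 1), Sports (id 8, lvl 1).
Iteration 2: rows with parent in {5,7,8} -> Physics (id 10, lvl 2).
Iteration 3: no rows with parent in {10}; recursion stops.

2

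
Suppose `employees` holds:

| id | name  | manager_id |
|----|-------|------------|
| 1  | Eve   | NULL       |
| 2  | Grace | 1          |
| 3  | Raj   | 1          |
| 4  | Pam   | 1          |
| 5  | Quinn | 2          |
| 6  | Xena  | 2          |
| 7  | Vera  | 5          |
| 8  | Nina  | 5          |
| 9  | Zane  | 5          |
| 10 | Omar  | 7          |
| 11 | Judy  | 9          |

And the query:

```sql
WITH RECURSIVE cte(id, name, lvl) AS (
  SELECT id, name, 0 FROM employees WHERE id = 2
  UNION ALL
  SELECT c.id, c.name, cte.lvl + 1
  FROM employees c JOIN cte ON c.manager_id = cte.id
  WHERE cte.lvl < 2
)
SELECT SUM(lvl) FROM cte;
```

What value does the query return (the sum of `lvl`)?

8

Base: id=2 (Grace) at lvl 0.
Iteration 1: rows with manager_id in {2} -> Quinn (id 5, lvl 1), Xena (id 6, lvl 1).
Iteration 2: rows with manager_id in {5,6} -> Vera (id 7, lvl 2), Nina (id 8, lvl 2), Zane (id 9, lvl 2).
Iteration 3: lvl < 2 fails for all current rows; recursion stops.
SUM(lvl) = 0 + 1 + 1 + 2 + 2 + 2 = 8.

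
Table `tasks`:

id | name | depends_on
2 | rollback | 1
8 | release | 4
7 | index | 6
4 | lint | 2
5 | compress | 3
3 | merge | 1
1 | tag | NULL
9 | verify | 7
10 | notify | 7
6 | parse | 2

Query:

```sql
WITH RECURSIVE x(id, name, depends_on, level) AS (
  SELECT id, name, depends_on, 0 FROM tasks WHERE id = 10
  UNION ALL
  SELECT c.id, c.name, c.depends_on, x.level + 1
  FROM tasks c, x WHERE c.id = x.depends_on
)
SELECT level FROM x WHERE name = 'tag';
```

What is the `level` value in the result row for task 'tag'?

4

Base: id=10 (notify), depends_on=7, level 0.
Iteration 1: join on id=7 -> index (id 7, depends_on=6, level 1).
Iteration 2: join on id=6 -> parse (id 6, depends_on=2, level 2).
Iteration 3: join on id=2 -> rollback (id 2, depends_on=1, level 3).
Iteration 4: join on id=1 -> tag (id 1, depends_on=NULL, level 4).
Iteration 5: depends_on is NULL; no match; recursion stops.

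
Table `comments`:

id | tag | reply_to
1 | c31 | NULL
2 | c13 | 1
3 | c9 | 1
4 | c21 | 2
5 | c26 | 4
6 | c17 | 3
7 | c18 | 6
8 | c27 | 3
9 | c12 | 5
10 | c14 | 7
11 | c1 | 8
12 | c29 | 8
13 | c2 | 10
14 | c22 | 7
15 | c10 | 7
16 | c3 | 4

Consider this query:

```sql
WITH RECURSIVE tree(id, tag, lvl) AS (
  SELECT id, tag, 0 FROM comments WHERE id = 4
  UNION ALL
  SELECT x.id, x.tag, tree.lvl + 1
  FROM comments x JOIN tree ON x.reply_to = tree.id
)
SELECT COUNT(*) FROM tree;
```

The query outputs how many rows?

Base: id=4 (c21) at lvl 0.
Iteration 1: rows with reply_to in {4} -> c26 (id 5, lvl 1), c3 (id 16, lvl 1).
Iteration 2: rows with reply_to in {5,16} -> c12 (id 9, lvl 2).
Iteration 3: no rows with reply_to in {9}; recursion stops.
Total rows emitted: 4.

4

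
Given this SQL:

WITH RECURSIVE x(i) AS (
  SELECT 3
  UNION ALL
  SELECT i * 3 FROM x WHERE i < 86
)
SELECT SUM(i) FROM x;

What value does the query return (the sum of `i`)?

363

Base: i=3.
Iteration 1: 3 < 86 holds -> i = 3 * 3 = 9.
Iteration 2: 9 < 86 holds -> i = 9 * 3 = 27.
Iteration 3: 27 < 86 holds -> i = 27 * 3 = 81.
Iteration 4: 81 < 86 holds -> i = 81 * 3 = 243.
Iteration 5: 243 < 86 fails; recursion stops.
SUM(i) = 3 + 9 + 27 + 81 + 243 = 363.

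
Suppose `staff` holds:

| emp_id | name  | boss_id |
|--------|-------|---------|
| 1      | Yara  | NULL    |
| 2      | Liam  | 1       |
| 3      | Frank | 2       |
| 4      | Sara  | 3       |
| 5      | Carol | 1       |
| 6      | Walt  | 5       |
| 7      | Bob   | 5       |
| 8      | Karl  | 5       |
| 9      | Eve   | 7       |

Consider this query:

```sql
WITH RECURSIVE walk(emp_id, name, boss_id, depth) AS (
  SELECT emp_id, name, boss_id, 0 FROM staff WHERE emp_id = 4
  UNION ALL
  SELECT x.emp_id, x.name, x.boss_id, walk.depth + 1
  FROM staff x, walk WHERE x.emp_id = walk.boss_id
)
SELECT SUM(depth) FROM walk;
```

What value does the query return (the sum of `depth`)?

6

Base: emp_id=4 (Sara), boss_id=3, depth 0.
Iteration 1: join on emp_id=3 -> Frank (id 3, boss_id=2, depth 1).
Iteration 2: join on emp_id=2 -> Liam (id 2, boss_id=1, depth 2).
Iteration 3: join on emp_id=1 -> Yara (id 1, boss_id=NULL, depth 3).
Iteration 4: boss_id is NULL; no match; recursion stops.
SUM(depth) = 0 + 1 + 2 + 3 = 6.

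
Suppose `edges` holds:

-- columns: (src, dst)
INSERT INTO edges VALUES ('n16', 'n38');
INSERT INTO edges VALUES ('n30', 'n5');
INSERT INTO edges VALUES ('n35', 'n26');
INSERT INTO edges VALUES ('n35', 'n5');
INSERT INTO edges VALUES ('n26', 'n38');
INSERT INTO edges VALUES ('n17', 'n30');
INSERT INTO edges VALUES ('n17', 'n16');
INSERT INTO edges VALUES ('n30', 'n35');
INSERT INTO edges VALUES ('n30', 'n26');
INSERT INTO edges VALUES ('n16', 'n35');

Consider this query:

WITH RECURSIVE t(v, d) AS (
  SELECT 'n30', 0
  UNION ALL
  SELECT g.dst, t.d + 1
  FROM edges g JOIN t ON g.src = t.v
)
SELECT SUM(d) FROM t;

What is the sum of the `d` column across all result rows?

Base: (n30, d=0).
Iteration 1: edges from {n30} -> (n26, d=1), (n35, d=1), (n5, d=1).
Iteration 2: edges from {n26,n35,n5} -> (n26, d=2), (n38, d=2), (n5, d=2).
Iteration 3: edges from {n26,n38,n5} -> (n38, d=3).
Iteration 4: no outgoing edges from {n38}; recursion stops.
SUM(d) = 0 + 1 + 1 + 1 + 2 + 2 + 2 + 3 = 12.

12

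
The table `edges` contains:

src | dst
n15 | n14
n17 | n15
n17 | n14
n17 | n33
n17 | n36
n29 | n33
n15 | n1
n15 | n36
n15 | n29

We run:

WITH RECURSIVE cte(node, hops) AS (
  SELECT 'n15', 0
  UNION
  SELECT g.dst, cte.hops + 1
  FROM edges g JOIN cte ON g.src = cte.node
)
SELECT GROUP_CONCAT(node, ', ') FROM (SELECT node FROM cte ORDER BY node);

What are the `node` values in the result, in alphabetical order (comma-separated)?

n1, n14, n15, n29, n33, n36

Base: (n15, hops=0).
Iteration 1: edges from {n15} -> (n1, hops=1), (n14, hops=1), (n29, hops=1), (n36, hops=1).
Iteration 2: edges from {n1,n14,n29,n36} -> (n33, hops=2).
Iteration 3: no outgoing edges from {n33}; recursion stops.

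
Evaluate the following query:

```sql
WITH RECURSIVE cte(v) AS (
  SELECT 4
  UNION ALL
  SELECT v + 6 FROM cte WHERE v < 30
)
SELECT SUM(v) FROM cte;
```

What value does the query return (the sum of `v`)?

114

Base: v=4.
Iteration 1: 4 < 30 holds -> v = 4 + 6 = 10.
Iteration 2: 10 < 30 holds -> v = 10 + 6 = 16.
Iteration 3: 16 < 30 holds -> v = 16 + 6 = 22.
Iteration 4: 22 < 30 holds -> v = 22 + 6 = 28.
Iteration 5: 28 < 30 holds -> v = 28 + 6 = 34.
Iteration 6: 34 < 30 fails; recursion stops.
SUM(v) = 4 + 10 + 16 + 22 + 28 + 34 = 114.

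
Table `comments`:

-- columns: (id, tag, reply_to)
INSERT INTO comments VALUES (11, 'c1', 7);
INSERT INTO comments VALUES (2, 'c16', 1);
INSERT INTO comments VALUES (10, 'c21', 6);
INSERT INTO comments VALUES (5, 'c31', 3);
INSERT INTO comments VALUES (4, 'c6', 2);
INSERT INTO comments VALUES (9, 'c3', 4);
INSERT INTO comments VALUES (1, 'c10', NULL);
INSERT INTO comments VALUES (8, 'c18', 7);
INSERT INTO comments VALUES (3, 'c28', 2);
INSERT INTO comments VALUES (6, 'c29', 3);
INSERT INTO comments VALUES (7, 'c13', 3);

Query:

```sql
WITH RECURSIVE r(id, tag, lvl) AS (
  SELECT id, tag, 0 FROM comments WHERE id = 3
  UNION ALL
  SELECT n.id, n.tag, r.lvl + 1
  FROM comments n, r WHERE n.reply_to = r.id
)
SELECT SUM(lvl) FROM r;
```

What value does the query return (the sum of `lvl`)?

Base: id=3 (c28) at lvl 0.
Iteration 1: rows with reply_to in {3} -> c31 (id 5, lvl 1), c29 (id 6, lvl 1), c13 (id 7, lvl 1).
Iteration 2: rows with reply_to in {5,6,7} -> c18 (id 8, lvl 2), c21 (id 10, lvl 2), c1 (id 11, lvl 2).
Iteration 3: no rows with reply_to in {8,10,11}; recursion stops.
SUM(lvl) = 0 + 1 + 1 + 1 + 2 + 2 + 2 = 9.

9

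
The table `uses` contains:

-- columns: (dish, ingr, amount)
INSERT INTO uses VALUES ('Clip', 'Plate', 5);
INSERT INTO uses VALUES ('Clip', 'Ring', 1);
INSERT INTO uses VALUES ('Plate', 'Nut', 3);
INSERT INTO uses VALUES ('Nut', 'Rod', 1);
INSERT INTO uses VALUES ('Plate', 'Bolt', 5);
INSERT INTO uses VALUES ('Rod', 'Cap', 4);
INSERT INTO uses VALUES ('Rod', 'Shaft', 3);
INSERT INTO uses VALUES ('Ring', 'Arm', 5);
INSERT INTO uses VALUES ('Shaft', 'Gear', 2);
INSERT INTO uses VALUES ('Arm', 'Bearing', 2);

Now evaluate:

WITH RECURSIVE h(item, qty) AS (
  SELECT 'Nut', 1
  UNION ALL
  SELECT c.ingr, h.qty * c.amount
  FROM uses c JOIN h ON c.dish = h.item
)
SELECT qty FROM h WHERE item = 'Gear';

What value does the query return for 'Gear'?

Base: (Nut, qty=1).
Iteration 1: components of {Nut} -> Rod = 1*1 = 1.
Iteration 2: components of {Rod} -> Cap = 1*4 = 4, Shaft = 1*3 = 3.
Iteration 3: components of {Cap,Shaft} -> Gear = 3*2 = 6.
Iteration 4: no further components; recursion stops.

6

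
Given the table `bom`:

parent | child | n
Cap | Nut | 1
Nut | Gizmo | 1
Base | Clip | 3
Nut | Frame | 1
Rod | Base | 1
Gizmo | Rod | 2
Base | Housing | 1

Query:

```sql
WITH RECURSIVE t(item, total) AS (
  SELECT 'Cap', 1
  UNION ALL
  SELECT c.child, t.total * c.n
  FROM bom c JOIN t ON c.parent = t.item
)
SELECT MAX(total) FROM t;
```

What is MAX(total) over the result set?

6

Base: (Cap, total=1).
Iteration 1: components of {Cap} -> Nut = 1*1 = 1.
Iteration 2: components of {Nut} -> Frame = 1*1 = 1, Gizmo = 1*1 = 1.
Iteration 3: components of {Frame,Gizmo} -> Rod = 1*2 = 2.
Iteration 4: components of {Rod} -> Base = 2*1 = 2.
Iteration 5: components of {Base} -> Clip = 2*3 = 6, Housing = 2*1 = 2.
Iteration 6: no further components; recursion stops.
total values: 1, 1, 1, 1, 2, 2, 6, 2; the maximum is 6.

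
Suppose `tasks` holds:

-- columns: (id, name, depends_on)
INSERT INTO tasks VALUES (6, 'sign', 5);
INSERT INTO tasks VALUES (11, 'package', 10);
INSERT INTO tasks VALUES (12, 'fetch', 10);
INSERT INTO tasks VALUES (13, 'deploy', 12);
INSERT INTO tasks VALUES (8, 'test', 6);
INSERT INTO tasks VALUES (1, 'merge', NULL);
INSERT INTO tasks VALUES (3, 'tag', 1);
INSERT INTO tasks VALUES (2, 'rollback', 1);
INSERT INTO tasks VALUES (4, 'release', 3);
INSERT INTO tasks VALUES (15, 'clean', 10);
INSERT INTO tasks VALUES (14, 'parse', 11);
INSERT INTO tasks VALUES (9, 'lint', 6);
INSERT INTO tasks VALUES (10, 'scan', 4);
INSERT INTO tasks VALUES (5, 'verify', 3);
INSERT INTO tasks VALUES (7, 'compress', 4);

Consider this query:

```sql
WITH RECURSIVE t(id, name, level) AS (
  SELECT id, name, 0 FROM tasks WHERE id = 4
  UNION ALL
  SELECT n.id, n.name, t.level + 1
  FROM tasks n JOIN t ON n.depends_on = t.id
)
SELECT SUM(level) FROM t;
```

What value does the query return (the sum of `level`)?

14

Base: id=4 (release) at level 0.
Iteration 1: rows with depends_on in {4} -> compress (id 7, level 1), scan (id 10, level 1).
Iteration 2: rows with depends_on in {7,10} -> package (id 11, level 2), fetch (id 12, level 2), clean (id 15, level 2).
Iteration 3: rows with depends_on in {11,12,15} -> deploy (id 13, level 3), parse (id 14, level 3).
Iteration 4: no rows with depends_on in {13,14}; recursion stops.
SUM(level) = 0 + 1 + 1 + 2 + 2 + 2 + 3 + 3 = 14.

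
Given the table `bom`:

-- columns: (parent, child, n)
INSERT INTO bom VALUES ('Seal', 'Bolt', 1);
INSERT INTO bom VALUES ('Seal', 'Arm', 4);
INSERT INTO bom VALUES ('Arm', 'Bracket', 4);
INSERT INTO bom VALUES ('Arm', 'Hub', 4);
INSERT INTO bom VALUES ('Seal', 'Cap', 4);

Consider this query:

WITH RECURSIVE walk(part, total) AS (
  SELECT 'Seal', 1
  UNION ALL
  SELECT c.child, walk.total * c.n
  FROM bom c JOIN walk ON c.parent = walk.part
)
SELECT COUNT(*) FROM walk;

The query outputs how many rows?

6

Base: (Seal, total=1).
Iteration 1: components of {Seal} -> Arm = 1*4 = 4, Bolt = 1*1 = 1, Cap = 1*4 = 4.
Iteration 2: components of {Arm,Bolt,Cap} -> Bracket = 4*4 = 16, Hub = 4*4 = 16.
Iteration 3: no further components; recursion stops.
Total rows emitted: 6.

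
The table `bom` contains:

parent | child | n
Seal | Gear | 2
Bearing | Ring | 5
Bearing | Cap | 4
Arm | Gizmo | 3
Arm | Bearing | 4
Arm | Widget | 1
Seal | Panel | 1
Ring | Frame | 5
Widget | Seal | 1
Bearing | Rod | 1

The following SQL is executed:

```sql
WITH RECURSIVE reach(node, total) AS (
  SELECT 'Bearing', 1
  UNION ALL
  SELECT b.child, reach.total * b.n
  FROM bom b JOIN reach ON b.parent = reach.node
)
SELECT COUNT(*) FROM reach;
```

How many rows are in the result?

Base: (Bearing, total=1).
Iteration 1: components of {Bearing} -> Cap = 1*4 = 4, Ring = 1*5 = 5, Rod = 1*1 = 1.
Iteration 2: components of {Cap,Ring,Rod} -> Frame = 5*5 = 25.
Iteration 3: no further components; recursion stops.
Total rows emitted: 5.

5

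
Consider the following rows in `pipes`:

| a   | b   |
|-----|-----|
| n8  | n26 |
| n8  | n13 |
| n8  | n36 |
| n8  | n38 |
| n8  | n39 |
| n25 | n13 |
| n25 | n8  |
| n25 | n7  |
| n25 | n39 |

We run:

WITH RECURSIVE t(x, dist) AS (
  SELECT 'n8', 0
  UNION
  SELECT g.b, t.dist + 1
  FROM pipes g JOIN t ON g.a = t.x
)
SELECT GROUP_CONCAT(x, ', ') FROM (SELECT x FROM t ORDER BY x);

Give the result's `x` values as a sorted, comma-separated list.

n13, n26, n36, n38, n39, n8

Base: (n8, dist=0).
Iteration 1: edges from {n8} -> (n13, dist=1), (n26, dist=1), (n36, dist=1), (n38, dist=1), (n39, dist=1).
Iteration 2: no outgoing edges from {n13,n26,n36,n38,n39}; recursion stops.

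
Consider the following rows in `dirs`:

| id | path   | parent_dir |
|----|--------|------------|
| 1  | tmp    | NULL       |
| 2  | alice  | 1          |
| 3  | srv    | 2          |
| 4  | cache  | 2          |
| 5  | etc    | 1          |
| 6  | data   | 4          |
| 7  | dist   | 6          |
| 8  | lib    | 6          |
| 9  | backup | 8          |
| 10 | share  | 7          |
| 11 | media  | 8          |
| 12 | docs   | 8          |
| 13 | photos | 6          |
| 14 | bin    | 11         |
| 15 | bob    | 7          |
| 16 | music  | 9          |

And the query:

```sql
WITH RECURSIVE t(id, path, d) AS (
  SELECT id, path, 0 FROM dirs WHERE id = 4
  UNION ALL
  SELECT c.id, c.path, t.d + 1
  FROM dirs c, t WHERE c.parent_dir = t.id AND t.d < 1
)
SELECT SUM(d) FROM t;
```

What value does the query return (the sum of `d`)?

Base: id=4 (cache) at d 0.
Iteration 1: rows with parent_dir in {4} -> data (id 6, d 1).
Iteration 2: d < 1 fails for all current rows; recursion stops.
SUM(d) = 0 + 1 = 1.

1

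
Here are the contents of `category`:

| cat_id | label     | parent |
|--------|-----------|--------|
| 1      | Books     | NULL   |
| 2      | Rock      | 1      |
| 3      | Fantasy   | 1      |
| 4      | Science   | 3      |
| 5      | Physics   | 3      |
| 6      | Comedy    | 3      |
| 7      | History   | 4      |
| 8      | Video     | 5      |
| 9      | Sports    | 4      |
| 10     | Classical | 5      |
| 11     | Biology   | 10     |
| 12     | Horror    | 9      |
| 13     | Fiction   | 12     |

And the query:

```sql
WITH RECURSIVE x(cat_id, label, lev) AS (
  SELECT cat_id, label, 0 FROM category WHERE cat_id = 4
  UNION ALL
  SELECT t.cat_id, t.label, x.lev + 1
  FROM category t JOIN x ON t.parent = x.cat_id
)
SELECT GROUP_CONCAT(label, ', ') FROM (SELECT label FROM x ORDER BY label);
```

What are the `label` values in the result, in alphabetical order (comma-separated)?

Fiction, History, Horror, Science, Sports

Base: cat_id=4 (Science) at lev 0.
Iteration 1: rows with parent in {4} -> History (id 7, lev 1), Sports (id 9, lev 1).
Iteration 2: rows with parent in {7,9} -> Horror (id 12, lev 2).
Iteration 3: rows with parent in {12} -> Fiction (id 13, lev 3).
Iteration 4: no rows with parent in {13}; recursion stops.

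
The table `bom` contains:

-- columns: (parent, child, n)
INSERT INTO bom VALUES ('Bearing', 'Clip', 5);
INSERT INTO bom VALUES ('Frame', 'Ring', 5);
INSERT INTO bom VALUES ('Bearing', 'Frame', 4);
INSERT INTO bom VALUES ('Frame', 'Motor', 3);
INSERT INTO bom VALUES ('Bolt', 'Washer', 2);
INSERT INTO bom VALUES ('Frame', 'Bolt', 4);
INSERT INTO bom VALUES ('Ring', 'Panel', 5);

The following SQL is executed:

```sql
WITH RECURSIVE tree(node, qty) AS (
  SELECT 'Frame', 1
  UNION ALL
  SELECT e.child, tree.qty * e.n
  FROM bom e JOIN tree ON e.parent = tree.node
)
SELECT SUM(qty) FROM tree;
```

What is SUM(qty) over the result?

Base: (Frame, qty=1).
Iteration 1: components of {Frame} -> Bolt = 1*4 = 4, Motor = 1*3 = 3, Ring = 1*5 = 5.
Iteration 2: components of {Bolt,Motor,Ring} -> Panel = 5*5 = 25, Washer = 4*2 = 8.
Iteration 3: no further components; recursion stops.
SUM(qty) = 1 + 4 + 5 + 3 + 8 + 25 = 46.

46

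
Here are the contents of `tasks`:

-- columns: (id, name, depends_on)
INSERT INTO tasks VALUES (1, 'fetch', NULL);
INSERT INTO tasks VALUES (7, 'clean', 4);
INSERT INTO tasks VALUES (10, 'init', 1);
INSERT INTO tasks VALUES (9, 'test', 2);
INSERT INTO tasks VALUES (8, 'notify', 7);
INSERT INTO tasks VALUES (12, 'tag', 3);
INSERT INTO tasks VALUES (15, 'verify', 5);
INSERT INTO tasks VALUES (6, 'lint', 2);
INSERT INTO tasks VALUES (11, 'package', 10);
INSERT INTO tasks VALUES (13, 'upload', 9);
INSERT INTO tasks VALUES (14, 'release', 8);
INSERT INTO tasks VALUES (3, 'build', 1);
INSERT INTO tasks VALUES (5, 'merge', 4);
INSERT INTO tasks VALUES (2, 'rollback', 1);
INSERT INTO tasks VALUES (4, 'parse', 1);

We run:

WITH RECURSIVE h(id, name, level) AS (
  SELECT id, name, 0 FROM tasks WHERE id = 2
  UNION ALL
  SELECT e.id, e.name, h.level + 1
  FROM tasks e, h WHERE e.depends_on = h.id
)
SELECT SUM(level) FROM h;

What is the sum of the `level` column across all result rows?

Base: id=2 (rollback) at level 0.
Iteration 1: rows with depends_on in {2} -> lint (id 6, level 1), test (id 9, level 1).
Iteration 2: rows with depends_on in {6,9} -> upload (id 13, level 2).
Iteration 3: no rows with depends_on in {13}; recursion stops.
SUM(level) = 0 + 1 + 1 + 2 = 4.

4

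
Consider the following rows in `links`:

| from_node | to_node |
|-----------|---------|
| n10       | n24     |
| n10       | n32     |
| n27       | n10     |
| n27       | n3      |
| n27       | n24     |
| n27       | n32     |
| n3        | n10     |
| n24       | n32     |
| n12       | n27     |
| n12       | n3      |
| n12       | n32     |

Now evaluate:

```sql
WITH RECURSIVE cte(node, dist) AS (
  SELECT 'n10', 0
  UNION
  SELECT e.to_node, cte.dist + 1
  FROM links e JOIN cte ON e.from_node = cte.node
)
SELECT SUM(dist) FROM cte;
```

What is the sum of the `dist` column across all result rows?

Base: (n10, dist=0).
Iteration 1: edges from {n10} -> (n24, dist=1), (n32, dist=1).
Iteration 2: edges from {n24,n32} -> (n32, dist=2).
Iteration 3: no outgoing edges from {n32}; recursion stops.
SUM(dist) = 0 + 1 + 1 + 2 = 4.

4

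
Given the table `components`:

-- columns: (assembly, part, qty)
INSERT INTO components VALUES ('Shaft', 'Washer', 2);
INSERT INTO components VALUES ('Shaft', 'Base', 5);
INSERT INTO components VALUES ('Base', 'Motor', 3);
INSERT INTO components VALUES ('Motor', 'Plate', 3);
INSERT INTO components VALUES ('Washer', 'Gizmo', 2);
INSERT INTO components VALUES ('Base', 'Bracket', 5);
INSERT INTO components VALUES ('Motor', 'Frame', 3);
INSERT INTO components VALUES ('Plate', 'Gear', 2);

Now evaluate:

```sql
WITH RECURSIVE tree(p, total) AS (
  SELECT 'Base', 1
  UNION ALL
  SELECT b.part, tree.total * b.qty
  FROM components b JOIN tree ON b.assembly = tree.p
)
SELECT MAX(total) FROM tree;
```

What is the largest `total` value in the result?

Base: (Base, total=1).
Iteration 1: components of {Base} -> Bracket = 1*5 = 5, Motor = 1*3 = 3.
Iteration 2: components of {Bracket,Motor} -> Frame = 3*3 = 9, Plate = 3*3 = 9.
Iteration 3: components of {Frame,Plate} -> Gear = 9*2 = 18.
Iteration 4: no further components; recursion stops.
total values: 1, 3, 5, 9, 9, 18; the maximum is 18.

18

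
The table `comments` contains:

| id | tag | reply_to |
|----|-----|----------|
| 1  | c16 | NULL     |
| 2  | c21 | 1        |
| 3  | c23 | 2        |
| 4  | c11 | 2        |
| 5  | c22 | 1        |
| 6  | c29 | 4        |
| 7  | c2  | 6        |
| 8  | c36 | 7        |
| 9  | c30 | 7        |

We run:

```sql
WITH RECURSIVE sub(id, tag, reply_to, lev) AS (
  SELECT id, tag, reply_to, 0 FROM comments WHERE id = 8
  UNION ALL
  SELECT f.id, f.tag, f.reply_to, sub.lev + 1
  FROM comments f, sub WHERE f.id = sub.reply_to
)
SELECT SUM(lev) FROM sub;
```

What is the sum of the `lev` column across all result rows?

15

Base: id=8 (c36), reply_to=7, lev 0.
Iteration 1: join on id=7 -> c2 (id 7, reply_to=6, lev 1).
Iteration 2: join on id=6 -> c29 (id 6, reply_to=4, lev 2).
Iteration 3: join on id=4 -> c11 (id 4, reply_to=2, lev 3).
Iteration 4: join on id=2 -> c21 (id 2, reply_to=1, lev 4).
Iteration 5: join on id=1 -> c16 (id 1, reply_to=NULL, lev 5).
Iteration 6: reply_to is NULL; no match; recursion stops.
SUM(lev) = 0 + 1 + 2 + 3 + 4 + 5 = 15.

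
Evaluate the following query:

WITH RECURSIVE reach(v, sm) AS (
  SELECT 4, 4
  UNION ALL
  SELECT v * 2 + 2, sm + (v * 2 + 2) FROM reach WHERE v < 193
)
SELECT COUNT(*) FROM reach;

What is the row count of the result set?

Base: v=4, sm=4.
Iteration 1: 4 < 193 holds -> v = 4 * 2 + 2 = 10, sm = 4 + 10 = 14.
Iteration 2: 10 < 193 holds -> v = 10 * 2 + 2 = 22, sm = 14 + 22 = 36.
Iteration 3: 22 < 193 holds -> v = 22 * 2 + 2 = 46, sm = 36 + 46 = 82.
Iteration 4: 46 < 193 holds -> v = 46 * 2 + 2 = 94, sm = 82 + 94 = 176.
Iteration 5: 94 < 193 holds -> v = 94 * 2 + 2 = 190, sm = 176 + 190 = 366.
Iteration 6: 190 < 193 holds -> v = 190 * 2 + 2 = 382, sm = 366 + 382 = 748.
Iteration 7: 382 < 193 fails; recursion stops.
Total rows emitted: 7.

7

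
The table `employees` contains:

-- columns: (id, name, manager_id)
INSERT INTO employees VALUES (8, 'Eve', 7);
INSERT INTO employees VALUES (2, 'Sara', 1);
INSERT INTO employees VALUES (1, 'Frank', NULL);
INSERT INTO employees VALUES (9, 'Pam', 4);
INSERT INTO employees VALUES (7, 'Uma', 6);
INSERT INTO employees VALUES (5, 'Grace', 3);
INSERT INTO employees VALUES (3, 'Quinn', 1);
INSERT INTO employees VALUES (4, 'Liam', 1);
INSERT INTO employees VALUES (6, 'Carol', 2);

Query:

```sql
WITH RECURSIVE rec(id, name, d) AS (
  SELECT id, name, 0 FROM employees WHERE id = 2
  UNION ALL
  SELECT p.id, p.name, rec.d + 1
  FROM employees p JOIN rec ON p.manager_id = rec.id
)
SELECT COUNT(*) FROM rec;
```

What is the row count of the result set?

4

Base: id=2 (Sara) at d 0.
Iteration 1: rows with manager_id in {2} -> Carol (id 6, d 1).
Iteration 2: rows with manager_id in {6} -> Uma (id 7, d 2).
Iteration 3: rows with manager_id in {7} -> Eve (id 8, d 3).
Iteration 4: no rows with manager_id in {8}; recursion stops.
Total rows emitted: 4.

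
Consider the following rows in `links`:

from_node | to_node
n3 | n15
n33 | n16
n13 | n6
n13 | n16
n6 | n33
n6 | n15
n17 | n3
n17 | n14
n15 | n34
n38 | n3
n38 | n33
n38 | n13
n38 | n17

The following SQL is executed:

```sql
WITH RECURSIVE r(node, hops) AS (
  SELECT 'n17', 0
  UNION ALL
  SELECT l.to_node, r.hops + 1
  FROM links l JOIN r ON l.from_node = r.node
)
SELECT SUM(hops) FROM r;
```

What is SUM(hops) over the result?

7

Base: (n17, hops=0).
Iteration 1: edges from {n17} -> (n14, hops=1), (n3, hops=1).
Iteration 2: edges from {n14,n3} -> (n15, hops=2).
Iteration 3: edges from {n15} -> (n34, hops=3).
Iteration 4: no outgoing edges from {n34}; recursion stops.
SUM(hops) = 0 + 1 + 1 + 2 + 3 = 7.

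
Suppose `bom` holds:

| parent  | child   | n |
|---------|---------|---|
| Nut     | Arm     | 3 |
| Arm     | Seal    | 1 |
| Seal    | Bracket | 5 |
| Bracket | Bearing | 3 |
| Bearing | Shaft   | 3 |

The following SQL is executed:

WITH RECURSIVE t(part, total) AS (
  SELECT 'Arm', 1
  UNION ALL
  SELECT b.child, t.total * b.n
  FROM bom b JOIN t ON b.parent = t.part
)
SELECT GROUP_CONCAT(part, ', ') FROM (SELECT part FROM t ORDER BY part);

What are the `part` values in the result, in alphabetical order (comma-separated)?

Arm, Bearing, Bracket, Seal, Shaft

Base: (Arm, total=1).
Iteration 1: components of {Arm} -> Seal = 1*1 = 1.
Iteration 2: components of {Seal} -> Bracket = 1*5 = 5.
Iteration 3: components of {Bracket} -> Bearing = 5*3 = 15.
Iteration 4: components of {Bearing} -> Shaft = 15*3 = 45.
Iteration 5: no further components; recursion stops.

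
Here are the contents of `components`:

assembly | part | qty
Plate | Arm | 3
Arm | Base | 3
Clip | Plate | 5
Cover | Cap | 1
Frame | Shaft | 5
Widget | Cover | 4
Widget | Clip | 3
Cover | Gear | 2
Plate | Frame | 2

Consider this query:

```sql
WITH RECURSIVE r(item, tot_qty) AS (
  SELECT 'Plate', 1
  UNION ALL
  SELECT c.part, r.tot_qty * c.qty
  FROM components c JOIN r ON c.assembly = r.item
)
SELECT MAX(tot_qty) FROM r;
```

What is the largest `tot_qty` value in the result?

10

Base: (Plate, tot_qty=1).
Iteration 1: components of {Plate} -> Arm = 1*3 = 3, Frame = 1*2 = 2.
Iteration 2: components of {Arm,Frame} -> Base = 3*3 = 9, Shaft = 2*5 = 10.
Iteration 3: no further components; recursion stops.
tot_qty values: 1, 3, 2, 9, 10; the maximum is 10.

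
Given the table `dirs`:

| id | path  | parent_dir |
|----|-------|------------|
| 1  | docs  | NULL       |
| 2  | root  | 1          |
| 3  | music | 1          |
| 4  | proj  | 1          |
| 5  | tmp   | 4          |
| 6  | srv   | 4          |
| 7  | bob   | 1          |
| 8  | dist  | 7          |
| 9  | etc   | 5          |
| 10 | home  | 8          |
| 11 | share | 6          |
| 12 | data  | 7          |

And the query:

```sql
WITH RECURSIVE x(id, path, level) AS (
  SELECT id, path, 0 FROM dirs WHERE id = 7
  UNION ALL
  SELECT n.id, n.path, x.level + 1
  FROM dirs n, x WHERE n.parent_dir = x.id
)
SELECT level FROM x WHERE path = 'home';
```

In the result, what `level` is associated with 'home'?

2

Base: id=7 (bob) at level 0.
Iteration 1: rows with parent_dir in {7} -> dist (id 8, level 1), data (id 12, level 1).
Iteration 2: rows with parent_dir in {8,12} -> home (id 10, level 2).
Iteration 3: no rows with parent_dir in {10}; recursion stops.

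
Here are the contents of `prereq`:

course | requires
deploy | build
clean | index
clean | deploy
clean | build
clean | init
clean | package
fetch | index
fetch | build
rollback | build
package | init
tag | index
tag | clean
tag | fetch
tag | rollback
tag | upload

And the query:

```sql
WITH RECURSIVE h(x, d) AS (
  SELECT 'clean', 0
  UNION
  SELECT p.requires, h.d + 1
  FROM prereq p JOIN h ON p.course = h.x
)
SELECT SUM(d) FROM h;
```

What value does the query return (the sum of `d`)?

Base: (clean, d=0).
Iteration 1: edges from {clean} -> (build, d=1), (deploy, d=1), (index, d=1), (init, d=1), (package, d=1).
Iteration 2: edges from {build,deploy,index,init,package} -> (build, d=2), (init, d=2).
Iteration 3: no outgoing edges from {build,init}; recursion stops.
SUM(d) = 0 + 1 + 1 + 1 + 1 + 1 + 2 + 2 = 9.

9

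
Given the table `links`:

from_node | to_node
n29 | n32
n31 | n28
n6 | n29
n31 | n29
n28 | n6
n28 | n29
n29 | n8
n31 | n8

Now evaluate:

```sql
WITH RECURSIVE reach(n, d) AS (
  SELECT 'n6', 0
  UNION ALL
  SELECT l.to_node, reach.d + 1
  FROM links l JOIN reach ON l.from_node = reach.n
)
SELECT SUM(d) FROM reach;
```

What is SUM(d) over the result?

5

Base: (n6, d=0).
Iteration 1: edges from {n6} -> (n29, d=1).
Iteration 2: edges from {n29} -> (n32, d=2), (n8, d=2).
Iteration 3: no outgoing edges from {n32,n8}; recursion stops.
SUM(d) = 0 + 1 + 2 + 2 = 5.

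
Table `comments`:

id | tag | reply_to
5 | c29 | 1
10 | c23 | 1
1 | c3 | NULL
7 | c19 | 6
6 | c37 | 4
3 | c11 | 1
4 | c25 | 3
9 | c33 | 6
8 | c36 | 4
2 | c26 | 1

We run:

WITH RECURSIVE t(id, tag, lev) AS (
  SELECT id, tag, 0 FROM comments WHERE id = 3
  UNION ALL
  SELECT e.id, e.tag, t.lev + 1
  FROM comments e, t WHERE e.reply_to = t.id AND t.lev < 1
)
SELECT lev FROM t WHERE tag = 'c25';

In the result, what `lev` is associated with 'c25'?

Base: id=3 (c11) at lev 0.
Iteration 1: rows with reply_to in {3} -> c25 (id 4, lev 1).
Iteration 2: lev < 1 fails for all current rows; recursion stops.

1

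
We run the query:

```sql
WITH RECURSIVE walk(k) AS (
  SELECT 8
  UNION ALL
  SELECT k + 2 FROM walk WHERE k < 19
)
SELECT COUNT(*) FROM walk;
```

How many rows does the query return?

Base: k=8.
Iteration 1: 8 < 19 holds -> k = 8 + 2 = 10.
Iteration 2: 10 < 19 holds -> k = 10 + 2 = 12.
Iteration 3: 12 < 19 holds -> k = 12 + 2 = 14.
Iteration 4: 14 < 19 holds -> k = 14 + 2 = 16.
Iteration 5: 16 < 19 holds -> k = 16 + 2 = 18.
Iteration 6: 18 < 19 holds -> k = 18 + 2 = 20.
Iteration 7: 20 < 19 fails; recursion stops.
Total rows emitted: 7.

7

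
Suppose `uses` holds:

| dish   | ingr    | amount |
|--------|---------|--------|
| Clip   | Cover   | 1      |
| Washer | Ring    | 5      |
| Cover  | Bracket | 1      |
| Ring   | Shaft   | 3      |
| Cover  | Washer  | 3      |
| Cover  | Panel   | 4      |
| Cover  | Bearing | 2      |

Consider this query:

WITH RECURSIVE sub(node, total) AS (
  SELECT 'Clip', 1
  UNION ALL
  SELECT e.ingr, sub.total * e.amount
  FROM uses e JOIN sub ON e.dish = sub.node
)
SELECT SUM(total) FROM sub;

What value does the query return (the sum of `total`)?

72

Base: (Clip, total=1).
Iteration 1: components of {Clip} -> Cover = 1*1 = 1.
Iteration 2: components of {Cover} -> Bearing = 1*2 = 2, Bracket = 1*1 = 1, Panel = 1*4 = 4, Washer = 1*3 = 3.
Iteration 3: components of {Bearing,Bracket,Panel,Washer} -> Ring = 3*5 = 15.
Iteration 4: components of {Ring} -> Shaft = 15*3 = 45.
Iteration 5: no further components; recursion stops.
SUM(total) = 1 + 1 + 3 + 2 + 1 + 4 + 15 + 45 = 72.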